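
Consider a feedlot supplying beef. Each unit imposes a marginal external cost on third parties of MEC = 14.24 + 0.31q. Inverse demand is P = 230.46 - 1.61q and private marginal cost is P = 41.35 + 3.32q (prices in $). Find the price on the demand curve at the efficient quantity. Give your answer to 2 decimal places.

Social marginal cost = private MC + MEC = 55.59 + 3.63q.
Set SMC = demand: 55.59 + 3.63q = 230.46 - 1.61q → q* = 33.3721.
Consumer price on the demand curve at q*: 230.46 − 1.61×33.3721 = 176.7309.

P = $176.73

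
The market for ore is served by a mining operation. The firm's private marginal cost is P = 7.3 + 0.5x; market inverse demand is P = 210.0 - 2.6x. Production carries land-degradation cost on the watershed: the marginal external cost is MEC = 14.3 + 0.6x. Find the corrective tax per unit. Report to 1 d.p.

Social marginal cost = private MC + MEC = 21.6 + 1.1x.
Set SMC = demand: 21.6 + 1.1x = 210.0 - 2.6x → x* = 50.9189.
The Pigouvian tax equals MEC at x*: 14.3 + 0.6×50.9189 = 44.8513.

tax = 44.9 per unit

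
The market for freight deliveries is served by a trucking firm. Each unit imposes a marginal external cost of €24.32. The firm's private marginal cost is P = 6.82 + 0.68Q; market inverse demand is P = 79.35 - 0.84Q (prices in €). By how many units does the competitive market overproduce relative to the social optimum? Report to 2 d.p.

16.00 units

Market equilibrium (private): 6.82 + 0.68Q = 79.35 - 0.84Q → Q_m = 47.7171.
Social marginal cost = private MC + MEC = 31.14 + 0.68Q.
Set SMC = demand: 31.14 + 0.68Q = 79.35 - 0.84Q → Q* = 31.7171.
Gap = |47.7171 − 31.7171| = 16.0000.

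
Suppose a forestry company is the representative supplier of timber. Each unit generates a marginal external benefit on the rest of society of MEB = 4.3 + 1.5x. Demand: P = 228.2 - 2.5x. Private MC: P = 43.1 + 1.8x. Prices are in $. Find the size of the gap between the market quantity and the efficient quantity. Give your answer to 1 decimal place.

Market equilibrium (private): 43.1 + 1.8x = 228.2 - 2.5x → x_m = 43.0465.
Social marginal cost = private MC − MEB = 38.8 + 0.3x.
Set SMC = demand: 38.8 + 0.3x = 228.2 - 2.5x → x* = 67.6429.
Gap = |43.0465 − 67.6429| = 24.5964.

24.6 units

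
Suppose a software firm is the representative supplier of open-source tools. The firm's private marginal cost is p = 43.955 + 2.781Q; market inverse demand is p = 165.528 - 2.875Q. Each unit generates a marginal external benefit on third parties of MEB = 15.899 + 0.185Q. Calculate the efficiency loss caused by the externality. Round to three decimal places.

Market equilibrium (private): 43.955 + 2.781Q = 165.528 - 2.875Q → Q_m = 21.4945.
Social marginal cost = private MC − MEB = 28.056 + 2.596Q.
Set SMC = demand: 28.056 + 2.596Q = 165.528 - 2.875Q → Q* = 25.1274.
The loss is the area between SMC and demand from Q* to Q_m; with linear curves that's a triangle of height MEB(Q_m).
DWL = ½ × 3.6329 × 19.8755 = 36.1029.

DWL = 36.103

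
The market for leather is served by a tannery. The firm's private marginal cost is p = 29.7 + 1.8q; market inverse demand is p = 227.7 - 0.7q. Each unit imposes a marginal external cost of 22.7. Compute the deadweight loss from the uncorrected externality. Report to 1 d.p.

DWL = 103.1

Market equilibrium (private): 29.7 + 1.8q = 227.7 - 0.7q → q_m = 79.2000.
Social marginal cost = private MC + MEC = 52.4 + 1.8q.
Set SMC = demand: 52.4 + 1.8q = 227.7 - 0.7q → q* = 70.1200.
Height of the DWL triangle at q_m is SMC(q_m) − demand(q_m) = MEC(q_m) = 22.7000.
DWL = ½ × 9.0800 × 22.7000 = 103.0580.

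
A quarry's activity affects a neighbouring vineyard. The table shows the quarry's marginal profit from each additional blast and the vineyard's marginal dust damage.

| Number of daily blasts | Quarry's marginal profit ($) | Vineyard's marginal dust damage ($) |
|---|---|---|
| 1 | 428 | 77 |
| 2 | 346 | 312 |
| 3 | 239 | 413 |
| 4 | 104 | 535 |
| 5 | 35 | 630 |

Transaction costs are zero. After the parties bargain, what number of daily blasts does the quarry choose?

2

Bargaining reaches the level where marginal profit last exceeds marginal dust damage.
That holds through level 2 (346 ≥ 312) but not at 3 (239 < 413).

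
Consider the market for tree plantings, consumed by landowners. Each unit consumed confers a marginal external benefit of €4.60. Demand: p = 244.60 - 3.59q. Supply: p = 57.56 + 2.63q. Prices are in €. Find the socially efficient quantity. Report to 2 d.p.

q* = 30.81

Social marginal benefit = demand + MEB = 249.20 - 3.59q.
Set SMB = MC: 249.20 - 3.59q = 57.56 + 2.63q → q* = 30.8103.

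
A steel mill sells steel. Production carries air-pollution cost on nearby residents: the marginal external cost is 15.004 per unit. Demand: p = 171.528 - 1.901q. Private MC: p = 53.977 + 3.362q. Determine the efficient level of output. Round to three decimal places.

q* = 19.485

Social marginal cost = private MC + MEC = 68.981 + 3.362q.
Set SMC = demand: 68.981 + 3.362q = 171.528 - 1.901q → q* = 19.4845.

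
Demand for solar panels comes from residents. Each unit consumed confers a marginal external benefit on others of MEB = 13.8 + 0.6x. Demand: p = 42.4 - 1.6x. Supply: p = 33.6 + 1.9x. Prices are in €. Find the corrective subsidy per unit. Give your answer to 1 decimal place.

Social marginal benefit = demand + MEB = 56.2 - x.
Set SMB = MC: 56.2 - x = 33.6 + 1.9x → x* = 7.7931.
The Pigouvian subsidy equals MEB at x*: 13.8 + 0.6×7.7931 = 18.4759.

subsidy = €18.5 per unit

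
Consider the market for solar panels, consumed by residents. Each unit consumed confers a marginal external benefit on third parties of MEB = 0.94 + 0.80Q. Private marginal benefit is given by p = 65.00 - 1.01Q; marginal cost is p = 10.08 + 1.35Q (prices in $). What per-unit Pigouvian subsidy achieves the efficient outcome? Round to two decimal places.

Social marginal benefit = demand + MEB = 65.94 - 0.21Q.
Set SMB = MC: 65.94 - 0.21Q = 10.08 + 1.35Q → Q* = 35.8077.
The Pigouvian subsidy equals MEB at Q*: 0.94 + 0.80×35.8077 = 29.5862.

subsidy = $29.59 per unit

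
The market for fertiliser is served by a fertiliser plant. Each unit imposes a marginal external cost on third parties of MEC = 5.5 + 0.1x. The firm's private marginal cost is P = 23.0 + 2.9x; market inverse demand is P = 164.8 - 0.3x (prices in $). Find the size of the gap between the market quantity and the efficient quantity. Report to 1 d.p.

3.0 units

Market equilibrium (private): 23.0 + 2.9x = 164.8 - 0.3x → x_m = 44.3125.
Social marginal cost = private MC + MEC = 28.5 + 3.0x.
Set SMC = demand: 28.5 + 3.0x = 164.8 - 0.3x → x* = 41.3030.
Gap = |44.3125 − 41.3030| = 3.0095.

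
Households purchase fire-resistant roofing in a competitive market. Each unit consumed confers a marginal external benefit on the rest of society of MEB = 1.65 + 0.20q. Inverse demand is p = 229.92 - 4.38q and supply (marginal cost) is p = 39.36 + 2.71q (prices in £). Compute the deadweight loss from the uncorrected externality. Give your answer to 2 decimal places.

DWL = £3.58

Market equilibrium (private): 39.36 + 2.71q = 229.92 - 4.38q → q_m = 26.8773.
Social marginal benefit = demand + MEB = 231.57 - 4.18q.
Set SMB = MC: 231.57 - 4.18q = 39.36 + 2.71q → q* = 27.8970.
Height of the DWL triangle at q_m is SMB(q_m) − MC(q_m) = MEB(q_m) = 7.0255.
DWL = ½ × 1.0197 × 7.0255 = 3.5820.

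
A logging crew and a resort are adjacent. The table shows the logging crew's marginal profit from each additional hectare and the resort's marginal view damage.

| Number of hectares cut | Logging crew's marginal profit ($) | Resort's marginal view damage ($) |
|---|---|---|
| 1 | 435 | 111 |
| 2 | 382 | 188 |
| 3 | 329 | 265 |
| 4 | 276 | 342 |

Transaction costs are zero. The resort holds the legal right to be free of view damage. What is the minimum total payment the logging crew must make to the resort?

Efficient level: marginal profit ≥ marginal view damage through level 3, so k* = 3.
With the resort holding the right, the logging crew must at least compensate total damage at k*: 111 + 188 + 265 = 564.

$564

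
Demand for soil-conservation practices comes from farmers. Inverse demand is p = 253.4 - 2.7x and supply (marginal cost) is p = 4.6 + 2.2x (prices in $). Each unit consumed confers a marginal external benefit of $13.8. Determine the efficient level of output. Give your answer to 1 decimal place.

x* = 53.6

Social marginal benefit = demand + MEB = 267.2 - 2.7x.
Set SMB = MC: 267.2 - 2.7x = 4.6 + 2.2x → x* = 53.5918.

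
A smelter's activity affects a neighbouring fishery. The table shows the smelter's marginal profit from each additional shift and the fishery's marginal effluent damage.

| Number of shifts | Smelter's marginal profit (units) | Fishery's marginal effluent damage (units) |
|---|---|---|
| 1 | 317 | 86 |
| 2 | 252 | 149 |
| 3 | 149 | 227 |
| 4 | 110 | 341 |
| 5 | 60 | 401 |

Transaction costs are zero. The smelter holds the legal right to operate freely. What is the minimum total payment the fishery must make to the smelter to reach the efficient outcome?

319

Left alone the smelter would choose level 5 (marginal profit stays positive).
Efficient level: k* = 2 (marginal profit ≥ marginal effluent damage through 2).
The fishery must at least cover the smelter's forgone profit from cutting 5→2: 149 + 110 + 60 = 319.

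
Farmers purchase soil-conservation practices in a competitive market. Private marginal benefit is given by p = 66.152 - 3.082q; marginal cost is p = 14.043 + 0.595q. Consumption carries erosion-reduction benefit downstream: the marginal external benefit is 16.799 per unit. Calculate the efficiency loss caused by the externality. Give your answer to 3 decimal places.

Market equilibrium (private): 14.043 + 0.595q = 66.152 - 3.082q → q_m = 14.1716.
Social marginal benefit = demand + MEB = 82.951 - 3.082q.
Set SMB = MC: 82.951 - 3.082q = 14.043 + 0.595q → q* = 18.7403.
Height of the DWL triangle at q_m is SMB(q_m) − MC(q_m) = MEB(q_m) = 16.7990.
DWL = ½ × 4.5687 × 16.7990 = 38.3748.

DWL = 38.375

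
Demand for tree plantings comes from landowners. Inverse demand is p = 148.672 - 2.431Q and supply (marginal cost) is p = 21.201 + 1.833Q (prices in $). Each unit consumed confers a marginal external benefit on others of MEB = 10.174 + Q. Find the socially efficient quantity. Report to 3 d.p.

Social marginal benefit = demand + MEB = 158.846 - 1.431Q.
Set SMB = MC: 158.846 - 1.431Q = 21.201 + 1.833Q → Q* = 42.1706.

Q* = 42.171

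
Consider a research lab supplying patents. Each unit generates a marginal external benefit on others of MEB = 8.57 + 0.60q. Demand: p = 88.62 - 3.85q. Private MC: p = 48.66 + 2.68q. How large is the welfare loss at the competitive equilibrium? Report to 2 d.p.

Market equilibrium (private): 48.66 + 2.68q = 88.62 - 3.85q → q_m = 6.1194.
Social marginal cost = private MC − MEB = 40.09 + 2.08q.
Set SMC = demand: 40.09 + 2.08q = 88.62 - 3.85q → q* = 8.1838.
Height of the DWL triangle at q_m is demand(q_m) − SMC(q_m) = MEB(q_m) = 12.2417.
DWL = ½ × 2.0644 × 12.2417 = 12.6359.

DWL = 12.64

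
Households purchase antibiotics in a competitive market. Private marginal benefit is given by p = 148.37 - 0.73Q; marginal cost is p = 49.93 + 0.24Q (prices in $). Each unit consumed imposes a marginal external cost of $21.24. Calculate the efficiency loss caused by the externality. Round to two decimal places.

Market equilibrium (private): 49.93 + 0.24Q = 148.37 - 0.73Q → Q_m = 101.4845.
Social marginal benefit = demand − MEC = 127.13 - 0.73Q.
Set SMB = MC: 127.13 - 0.73Q = 49.93 + 0.24Q → Q* = 79.5876.
The welfare-loss triangle has base |Q_m − Q*| and height MEC(Q_m) (the vertical gap between SMB and MC is zero at Q* and MEC at Q_m).
DWL = ½ × 21.8969 × 21.2400 = 232.5451.

DWL = $232.55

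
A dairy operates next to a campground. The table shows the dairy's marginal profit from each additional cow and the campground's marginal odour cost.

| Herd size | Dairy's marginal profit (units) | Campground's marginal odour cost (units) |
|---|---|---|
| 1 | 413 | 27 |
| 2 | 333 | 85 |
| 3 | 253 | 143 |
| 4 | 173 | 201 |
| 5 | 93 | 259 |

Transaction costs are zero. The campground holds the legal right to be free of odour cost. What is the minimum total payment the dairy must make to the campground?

Efficient level: marginal profit ≥ marginal odour cost through level 3, so k* = 3.
With the campground holding the right, the dairy must at least compensate total damage at k*: 27 + 85 + 143 = 255.

255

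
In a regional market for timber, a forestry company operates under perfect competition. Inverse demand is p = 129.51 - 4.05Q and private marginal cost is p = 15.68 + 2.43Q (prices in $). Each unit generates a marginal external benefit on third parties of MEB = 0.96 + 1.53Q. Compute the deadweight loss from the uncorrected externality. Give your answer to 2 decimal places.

DWL = $78.27

Market equilibrium (private): 15.68 + 2.43Q = 129.51 - 4.05Q → Q_m = 17.5664.
Social marginal cost = private MC − MEB = 14.72 + 0.90Q.
Set SMC = demand: 14.72 + 0.90Q = 129.51 - 4.05Q → Q* = 23.1899.
The loss is the area between SMC and demand from Q* to Q_m; with linear curves that's a triangle of height MEB(Q_m).
DWL = ½ × 5.6235 × 27.8365 = 78.2693.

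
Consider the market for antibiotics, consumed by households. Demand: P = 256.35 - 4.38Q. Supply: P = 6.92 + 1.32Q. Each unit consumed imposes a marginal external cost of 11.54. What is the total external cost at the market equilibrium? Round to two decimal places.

504.99

Market equilibrium (private): 6.92 + 1.32Q = 256.35 - 4.38Q → Q_m = 43.7596.
Total external cost = MEC × Q_m = 11.54 × 43.7596 = 504.9858.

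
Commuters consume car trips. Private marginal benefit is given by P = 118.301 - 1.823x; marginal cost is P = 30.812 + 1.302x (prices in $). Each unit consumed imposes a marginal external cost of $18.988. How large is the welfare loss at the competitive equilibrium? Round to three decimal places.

Market equilibrium (private): 30.812 + 1.302x = 118.301 - 1.823x → x_m = 27.9965.
Social marginal benefit = demand − MEC = 99.313 - 1.823x.
Set SMB = MC: 99.313 - 1.823x = 30.812 + 1.302x → x* = 21.9203.
Height of the DWL triangle at x_m is MC(x_m) − SMB(x_m) = MEC(x_m) = 18.9880.
DWL = ½ × 6.0762 × 18.9880 = 57.6874.

DWL = $57.687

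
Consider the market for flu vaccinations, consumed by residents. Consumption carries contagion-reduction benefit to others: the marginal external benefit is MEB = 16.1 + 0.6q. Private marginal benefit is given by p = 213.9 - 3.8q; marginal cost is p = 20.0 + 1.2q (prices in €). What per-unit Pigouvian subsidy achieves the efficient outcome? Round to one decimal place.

Social marginal benefit = demand + MEB = 230.0 - 3.2q.
Set SMB = MC: 230.0 - 3.2q = 20.0 + 1.2q → q* = 47.7273.
The Pigouvian subsidy equals MEB at q*: 16.1 + 0.6×47.7273 = 44.7364.

subsidy = €44.7 per unit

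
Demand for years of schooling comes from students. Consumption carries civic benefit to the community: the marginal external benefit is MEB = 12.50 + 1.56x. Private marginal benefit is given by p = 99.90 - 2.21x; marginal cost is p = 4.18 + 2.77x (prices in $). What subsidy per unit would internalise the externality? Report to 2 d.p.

subsidy = $61.86 per unit

Social marginal benefit = demand + MEB = 112.40 - 0.65x.
Set SMB = MC: 112.40 - 0.65x = 4.18 + 2.77x → x* = 31.6433.
The Pigouvian subsidy equals MEB at x*: 12.50 + 1.56×31.6433 = 61.8635.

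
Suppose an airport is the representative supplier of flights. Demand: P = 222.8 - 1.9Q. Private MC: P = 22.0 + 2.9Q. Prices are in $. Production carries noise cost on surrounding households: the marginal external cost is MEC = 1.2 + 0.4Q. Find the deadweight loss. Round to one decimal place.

Market equilibrium (private): 22.0 + 2.9Q = 222.8 - 1.9Q → Q_m = 41.8333.
Social marginal cost = private MC + MEC = 23.2 + 3.3Q.
Set SMC = demand: 23.2 + 3.3Q = 222.8 - 1.9Q → Q* = 38.3846.
The loss is the area between SMC and demand from Q* to Q_m; with linear curves that's a triangle of height MEC(Q_m).
DWL = ½ × 3.4487 × 17.9333 = 30.9233.

DWL = $30.9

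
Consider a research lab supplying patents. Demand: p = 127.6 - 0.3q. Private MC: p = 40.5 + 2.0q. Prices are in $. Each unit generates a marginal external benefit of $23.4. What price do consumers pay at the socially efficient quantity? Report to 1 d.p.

P = $113.2

Social marginal cost = private MC − MEB = 17.1 + 2.0q.
Set SMC = demand: 17.1 + 2.0q = 127.6 - 0.3q → q* = 48.0435.
Consumer price on the demand curve at q*: 127.6 − 0.3×48.0435 = 113.1870.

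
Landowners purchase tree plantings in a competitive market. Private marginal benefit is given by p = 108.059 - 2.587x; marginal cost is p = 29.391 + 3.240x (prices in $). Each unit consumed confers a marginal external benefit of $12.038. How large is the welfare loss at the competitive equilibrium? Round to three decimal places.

DWL = $12.435

Market equilibrium (private): 29.391 + 3.240x = 108.059 - 2.587x → x_m = 13.5006.
Social marginal benefit = demand + MEB = 120.097 - 2.587x.
Set SMB = MC: 120.097 - 2.587x = 29.391 + 3.240x → x* = 15.5665.
The loss is the area between SMB and MC from x* to x_m; with linear curves that's a triangle of height MEB(x_m).
DWL = ½ × 2.0659 × 12.0380 = 12.4347.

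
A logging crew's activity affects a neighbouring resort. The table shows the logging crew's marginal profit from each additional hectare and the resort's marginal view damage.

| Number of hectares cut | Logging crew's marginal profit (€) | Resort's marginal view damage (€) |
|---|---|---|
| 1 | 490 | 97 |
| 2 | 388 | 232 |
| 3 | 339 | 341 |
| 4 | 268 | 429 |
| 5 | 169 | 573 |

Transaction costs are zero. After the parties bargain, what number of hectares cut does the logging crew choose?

2

Bargaining reaches the level where marginal profit last exceeds marginal view damage.
That holds through level 2 (388 ≥ 232) but not at 3 (339 < 341).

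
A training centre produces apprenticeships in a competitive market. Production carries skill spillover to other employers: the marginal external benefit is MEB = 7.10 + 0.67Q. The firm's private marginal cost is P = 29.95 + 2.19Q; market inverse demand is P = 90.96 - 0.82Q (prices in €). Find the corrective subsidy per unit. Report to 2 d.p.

subsidy = €26.60 per unit

Social marginal cost = private MC − MEB = 22.85 + 1.52Q.
Set SMC = demand: 22.85 + 1.52Q = 90.96 - 0.82Q → Q* = 29.1068.
The Pigouvian subsidy equals MEB at Q*: 7.10 + 0.67×29.1068 = 26.6016.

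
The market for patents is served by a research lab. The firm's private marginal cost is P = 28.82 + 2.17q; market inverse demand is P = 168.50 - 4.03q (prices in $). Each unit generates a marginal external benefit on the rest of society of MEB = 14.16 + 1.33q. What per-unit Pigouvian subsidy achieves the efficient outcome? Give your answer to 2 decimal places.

subsidy = $56.17 per unit

Social marginal cost = private MC − MEB = 14.66 + 0.84q.
Set SMC = demand: 14.66 + 0.84q = 168.50 - 4.03q → q* = 31.5893.
The Pigouvian subsidy equals MEB at q*: 14.16 + 1.33×31.5893 = 56.1738.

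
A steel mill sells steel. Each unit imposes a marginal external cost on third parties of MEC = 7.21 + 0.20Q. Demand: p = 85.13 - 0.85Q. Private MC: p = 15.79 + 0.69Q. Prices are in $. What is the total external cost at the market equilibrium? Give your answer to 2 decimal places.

$527.37

Market equilibrium (private): 15.79 + 0.69Q = 85.13 - 0.85Q → Q_m = 45.0260.
Total external cost = ∫₀^{Q_m} (7.21 + 0.20Q) dQ = 7.21×45.0260 + ½×0.20×45.0260² = 527.3715.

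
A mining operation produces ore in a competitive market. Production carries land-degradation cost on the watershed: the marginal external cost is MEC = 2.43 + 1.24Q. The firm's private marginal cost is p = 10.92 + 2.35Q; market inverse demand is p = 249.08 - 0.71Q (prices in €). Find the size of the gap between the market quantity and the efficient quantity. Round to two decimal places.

23.01 units

Market equilibrium (private): 10.92 + 2.35Q = 249.08 - 0.71Q → Q_m = 77.8301.
Social marginal cost = private MC + MEC = 13.35 + 3.59Q.
Set SMC = demand: 13.35 + 3.59Q = 249.08 - 0.71Q → Q* = 54.8209.
Gap = |77.8301 − 54.8209| = 23.0092.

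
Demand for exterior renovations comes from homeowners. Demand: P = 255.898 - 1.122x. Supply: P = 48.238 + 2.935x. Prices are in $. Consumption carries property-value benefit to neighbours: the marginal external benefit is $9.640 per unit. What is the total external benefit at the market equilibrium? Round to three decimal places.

$493.429

Market equilibrium (private): 48.238 + 2.935x = 255.898 - 1.122x → x_m = 51.1856.
Total external benefit = MEB × x_m = 9.640 × 51.1856 = 493.4292.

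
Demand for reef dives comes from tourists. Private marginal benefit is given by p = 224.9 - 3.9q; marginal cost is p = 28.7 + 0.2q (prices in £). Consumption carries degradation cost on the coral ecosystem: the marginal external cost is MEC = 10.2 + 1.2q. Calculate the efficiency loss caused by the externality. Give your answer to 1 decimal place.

Market equilibrium (private): 28.7 + 0.2q = 224.9 - 3.9q → q_m = 47.8537.
Social marginal benefit = demand − MEC = 214.7 - 5.1q.
Set SMB = MC: 214.7 - 5.1q = 28.7 + 0.2q → q* = 35.0943.
The welfare-loss triangle has base |q_m − q*| and height MEC(q_m) (the vertical gap between SMB and MC is zero at q* and MEC at q_m).
DWL = ½ × 12.7594 × 67.6244 = 431.4234.

DWL = £431.4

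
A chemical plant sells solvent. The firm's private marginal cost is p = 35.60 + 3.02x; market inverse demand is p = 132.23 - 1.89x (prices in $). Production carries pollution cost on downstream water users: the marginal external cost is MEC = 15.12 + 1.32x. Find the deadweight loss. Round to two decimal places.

DWL = $135.56

Market equilibrium (private): 35.60 + 3.02x = 132.23 - 1.89x → x_m = 19.6802.
Social marginal cost = private MC + MEC = 50.72 + 4.34x.
Set SMC = demand: 50.72 + 4.34x = 132.23 - 1.89x → x* = 13.0835.
The loss is the area between SMC and demand from x* to x_m; with linear curves that's a triangle of height MEC(x_m).
DWL = ½ × 6.5967 × 41.0979 = 135.5553.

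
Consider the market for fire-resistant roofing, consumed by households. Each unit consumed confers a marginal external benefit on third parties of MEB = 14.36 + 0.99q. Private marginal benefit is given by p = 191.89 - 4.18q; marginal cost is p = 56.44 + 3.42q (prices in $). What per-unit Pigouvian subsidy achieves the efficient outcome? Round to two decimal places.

Social marginal benefit = demand + MEB = 206.25 - 3.19q.
Set SMB = MC: 206.25 - 3.19q = 56.44 + 3.42q → q* = 22.6641.
The Pigouvian subsidy equals MEB at q*: 14.36 + 0.99×22.6641 = 36.7975.

subsidy = $36.80 per unit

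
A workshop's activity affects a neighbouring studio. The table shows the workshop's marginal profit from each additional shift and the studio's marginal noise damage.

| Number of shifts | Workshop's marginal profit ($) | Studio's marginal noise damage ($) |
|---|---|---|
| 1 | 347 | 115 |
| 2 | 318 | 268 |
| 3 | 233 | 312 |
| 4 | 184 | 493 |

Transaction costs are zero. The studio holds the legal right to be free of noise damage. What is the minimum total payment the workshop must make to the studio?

Efficient level: marginal profit ≥ marginal noise damage through level 2, so k* = 2.
With the studio holding the right, the workshop must at least compensate total damage at k*: 115 + 268 = 383.

$383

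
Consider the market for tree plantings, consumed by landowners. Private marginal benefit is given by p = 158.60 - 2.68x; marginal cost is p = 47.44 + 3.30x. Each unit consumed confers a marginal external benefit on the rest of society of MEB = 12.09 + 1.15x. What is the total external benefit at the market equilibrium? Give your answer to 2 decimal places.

Market equilibrium (private): 47.44 + 3.30x = 158.60 - 2.68x → x_m = 18.5886.
Total external benefit = ∫₀^{x_m} (12.09 + 1.15x) dx = 12.09×18.5886 + ½×1.15×18.5886² = 423.4194.

423.42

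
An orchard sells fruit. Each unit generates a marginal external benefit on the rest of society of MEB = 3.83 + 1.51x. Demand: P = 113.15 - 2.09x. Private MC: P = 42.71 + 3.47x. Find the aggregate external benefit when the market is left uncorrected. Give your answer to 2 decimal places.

Market equilibrium (private): 42.71 + 3.47x = 113.15 - 2.09x → x_m = 12.6691.
Total external benefit = ∫₀^{x_m} (3.83 + 1.51x) dx = 3.83×12.6691 + ½×1.51×12.6691² = 169.7048.

169.70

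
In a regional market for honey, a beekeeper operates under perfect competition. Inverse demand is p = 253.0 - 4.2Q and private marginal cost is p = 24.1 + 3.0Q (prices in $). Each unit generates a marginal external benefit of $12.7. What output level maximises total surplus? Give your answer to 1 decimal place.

Q* = 33.6

Social marginal cost = private MC − MEB = 11.4 + 3.0Q.
Set SMC = demand: 11.4 + 3.0Q = 253.0 - 4.2Q → Q* = 33.5556.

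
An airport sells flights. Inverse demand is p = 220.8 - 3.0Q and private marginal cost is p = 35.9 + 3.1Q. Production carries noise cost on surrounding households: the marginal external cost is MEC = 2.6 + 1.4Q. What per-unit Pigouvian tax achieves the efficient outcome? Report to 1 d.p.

tax = 36.6 per unit

Social marginal cost = private MC + MEC = 38.5 + 4.5Q.
Set SMC = demand: 38.5 + 4.5Q = 220.8 - 3.0Q → Q* = 24.3067.
The Pigouvian tax equals MEC at Q*: 2.6 + 1.4×24.3067 = 36.6294.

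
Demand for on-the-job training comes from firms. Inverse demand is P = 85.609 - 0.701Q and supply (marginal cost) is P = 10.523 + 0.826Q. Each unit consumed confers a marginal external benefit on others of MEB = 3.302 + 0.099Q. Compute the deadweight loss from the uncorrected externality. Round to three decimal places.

DWL = 23.372

Market equilibrium (private): 10.523 + 0.826Q = 85.609 - 0.701Q → Q_m = 49.1722.
Social marginal benefit = demand + MEB = 88.911 - 0.602Q.
Set SMB = MC: 88.911 - 0.602Q = 10.523 + 0.826Q → Q* = 54.8936.
The welfare-loss triangle has base |Q_m − Q*| and height MEB(Q_m) (the vertical gap between SMB and MC is zero at Q* and MEB at Q_m).
DWL = ½ × 5.7214 × 8.1701 = 23.3722.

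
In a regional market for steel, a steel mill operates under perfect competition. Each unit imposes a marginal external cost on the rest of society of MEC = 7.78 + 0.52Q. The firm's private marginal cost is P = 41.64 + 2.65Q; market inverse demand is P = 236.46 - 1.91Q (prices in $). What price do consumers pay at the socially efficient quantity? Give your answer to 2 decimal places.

P = $166.14

Social marginal cost = private MC + MEC = 49.42 + 3.17Q.
Set SMC = demand: 49.42 + 3.17Q = 236.46 - 1.91Q → Q* = 36.8189.
Consumer price on the demand curve at Q*: 236.46 − 1.91×36.8189 = 166.1359.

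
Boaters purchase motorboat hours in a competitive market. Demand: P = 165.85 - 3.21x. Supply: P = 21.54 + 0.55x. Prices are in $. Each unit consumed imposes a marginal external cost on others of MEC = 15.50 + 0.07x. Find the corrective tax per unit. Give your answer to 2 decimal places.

tax = $17.85 per unit

Social marginal benefit = demand − MEC = 150.35 - 3.28x.
Set SMB = MC: 150.35 - 3.28x = 21.54 + 0.55x → x* = 33.6319.
The Pigouvian tax equals MEC at x*: 15.50 + 0.07×33.6319 = 17.8542.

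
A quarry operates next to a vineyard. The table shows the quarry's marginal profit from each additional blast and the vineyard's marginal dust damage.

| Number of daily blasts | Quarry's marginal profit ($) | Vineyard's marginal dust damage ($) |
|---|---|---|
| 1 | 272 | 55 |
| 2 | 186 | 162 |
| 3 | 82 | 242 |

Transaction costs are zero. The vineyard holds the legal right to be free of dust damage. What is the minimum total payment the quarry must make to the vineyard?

Efficient level: marginal profit ≥ marginal dust damage through level 2, so k* = 2.
With the vineyard holding the right, the quarry must at least compensate total damage at k*: 55 + 162 = 217.

$217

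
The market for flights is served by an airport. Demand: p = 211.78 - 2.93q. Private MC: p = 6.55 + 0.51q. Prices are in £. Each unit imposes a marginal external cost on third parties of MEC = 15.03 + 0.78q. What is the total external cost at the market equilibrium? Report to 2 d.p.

£2284.82

Market equilibrium (private): 6.55 + 0.51q = 211.78 - 2.93q → q_m = 59.6599.
Total external cost = ∫₀^{q_m} (15.03 + 0.78q) dq = 15.03×59.6599 + ½×0.78×59.6599² = 2284.8167.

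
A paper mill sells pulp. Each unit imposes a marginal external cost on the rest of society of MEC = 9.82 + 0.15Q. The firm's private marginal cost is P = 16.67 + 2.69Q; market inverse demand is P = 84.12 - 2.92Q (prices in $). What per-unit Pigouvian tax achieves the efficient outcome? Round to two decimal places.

tax = $11.32 per unit

Social marginal cost = private MC + MEC = 26.49 + 2.84Q.
Set SMC = demand: 26.49 + 2.84Q = 84.12 - 2.92Q → Q* = 10.0052.
The Pigouvian tax equals MEC at Q*: 9.82 + 0.15×10.0052 = 11.3208.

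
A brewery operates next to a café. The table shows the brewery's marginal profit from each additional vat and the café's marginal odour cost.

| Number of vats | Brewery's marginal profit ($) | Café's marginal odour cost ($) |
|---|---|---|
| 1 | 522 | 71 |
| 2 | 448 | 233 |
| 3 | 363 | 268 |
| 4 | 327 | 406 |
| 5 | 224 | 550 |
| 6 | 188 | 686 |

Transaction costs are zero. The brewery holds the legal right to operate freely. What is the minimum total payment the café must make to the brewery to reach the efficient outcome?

Left alone the brewery would choose level 6 (marginal profit stays positive).
Efficient level: k* = 3 (marginal profit ≥ marginal odour cost through 3).
The café must at least cover the brewery's forgone profit from cutting 6→3: 327 + 224 + 188 = 739.

$739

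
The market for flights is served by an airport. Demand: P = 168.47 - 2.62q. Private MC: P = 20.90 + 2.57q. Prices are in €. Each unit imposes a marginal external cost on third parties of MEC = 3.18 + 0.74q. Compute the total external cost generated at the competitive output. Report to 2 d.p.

€389.55

Market equilibrium (private): 20.90 + 2.57q = 168.47 - 2.62q → q_m = 28.4335.
Total external cost = ∫₀^{q_m} (3.18 + 0.74q) dq = 3.18×28.4335 + ½×0.74×28.4335² = 389.5502.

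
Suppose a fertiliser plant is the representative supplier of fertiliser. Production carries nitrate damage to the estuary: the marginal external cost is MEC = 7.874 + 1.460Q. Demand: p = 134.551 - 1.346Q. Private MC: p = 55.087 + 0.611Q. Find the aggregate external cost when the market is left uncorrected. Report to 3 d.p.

1523.323

Market equilibrium (private): 55.087 + 0.611Q = 134.551 - 1.346Q → Q_m = 40.6050.
Total external cost = ∫₀^{Q_m} (7.874 + 1.460Q) dQ = 7.874×40.6050 + ½×1.460×40.6050² = 1523.3230.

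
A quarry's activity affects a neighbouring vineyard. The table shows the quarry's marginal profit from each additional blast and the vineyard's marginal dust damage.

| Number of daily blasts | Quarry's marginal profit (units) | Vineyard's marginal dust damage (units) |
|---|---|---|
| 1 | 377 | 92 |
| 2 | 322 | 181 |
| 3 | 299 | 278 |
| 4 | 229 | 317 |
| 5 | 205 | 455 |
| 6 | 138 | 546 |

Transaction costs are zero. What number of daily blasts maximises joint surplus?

3

Bargaining reaches the level where marginal profit last exceeds marginal dust damage.
That holds through level 3 (299 ≥ 278) but not at 4 (229 < 317).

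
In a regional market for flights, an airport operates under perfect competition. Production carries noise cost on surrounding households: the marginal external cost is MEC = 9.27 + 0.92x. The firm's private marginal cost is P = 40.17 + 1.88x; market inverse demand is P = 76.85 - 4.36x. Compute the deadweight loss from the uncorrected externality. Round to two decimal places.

DWL = 15.04

Market equilibrium (private): 40.17 + 1.88x = 76.85 - 4.36x → x_m = 5.8782.
Social marginal cost = private MC + MEC = 49.44 + 2.80x.
Set SMC = demand: 49.44 + 2.80x = 76.85 - 4.36x → x* = 3.8282.
Height of the DWL triangle at x_m is SMC(x_m) − demand(x_m) = MEC(x_m) = 14.6779.
DWL = ½ × 2.0500 × 14.6779 = 15.0448.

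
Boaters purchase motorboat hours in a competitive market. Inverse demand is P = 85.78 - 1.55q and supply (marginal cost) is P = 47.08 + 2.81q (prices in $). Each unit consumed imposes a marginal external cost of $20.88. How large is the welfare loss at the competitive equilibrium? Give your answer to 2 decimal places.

Market equilibrium (private): 47.08 + 2.81q = 85.78 - 1.55q → q_m = 8.8761.
Social marginal benefit = demand − MEC = 64.90 - 1.55q.
Set SMB = MC: 64.90 - 1.55q = 47.08 + 2.81q → q* = 4.0872.
The welfare-loss triangle has base |q_m − q*| and height MEC(q_m) (the vertical gap between SMB and MC is zero at q* and MEC at q_m).
DWL = ½ × 4.7889 × 20.8800 = 49.9961.

DWL = $50.00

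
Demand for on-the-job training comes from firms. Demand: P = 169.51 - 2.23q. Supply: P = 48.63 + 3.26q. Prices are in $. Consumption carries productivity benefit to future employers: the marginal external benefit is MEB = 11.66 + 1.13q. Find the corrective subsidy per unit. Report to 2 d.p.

Social marginal benefit = demand + MEB = 181.17 - 1.10q.
Set SMB = MC: 181.17 - 1.10q = 48.63 + 3.26q → q* = 30.3991.
The Pigouvian subsidy equals MEB at q*: 11.66 + 1.13×30.3991 = 46.0110.

subsidy = $46.01 per unit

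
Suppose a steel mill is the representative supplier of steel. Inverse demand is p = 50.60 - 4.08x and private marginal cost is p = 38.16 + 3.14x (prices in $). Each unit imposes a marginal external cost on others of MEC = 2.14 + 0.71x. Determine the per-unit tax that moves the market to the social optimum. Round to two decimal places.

tax = $3.06 per unit

Social marginal cost = private MC + MEC = 40.30 + 3.85x.
Set SMC = demand: 40.30 + 3.85x = 50.60 - 4.08x → x* = 1.2989.
The Pigouvian tax equals MEC at x*: 2.14 + 0.71×1.2989 = 3.0622.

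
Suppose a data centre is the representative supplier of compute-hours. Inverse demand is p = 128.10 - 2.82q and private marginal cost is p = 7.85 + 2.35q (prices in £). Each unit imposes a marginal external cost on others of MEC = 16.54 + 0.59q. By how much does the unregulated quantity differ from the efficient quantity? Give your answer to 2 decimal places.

5.25 units

Market equilibrium (private): 7.85 + 2.35q = 128.10 - 2.82q → q_m = 23.2592.
Social marginal cost = private MC + MEC = 24.39 + 2.94q.
Set SMC = demand: 24.39 + 2.94q = 128.10 - 2.82q → q* = 18.0052.
Gap = |23.2592 − 18.0052| = 5.2540.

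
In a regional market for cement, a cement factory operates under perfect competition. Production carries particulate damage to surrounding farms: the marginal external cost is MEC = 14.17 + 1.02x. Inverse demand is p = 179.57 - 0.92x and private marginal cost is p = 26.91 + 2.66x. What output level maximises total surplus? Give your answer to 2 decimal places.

x* = 30.11

Social marginal cost = private MC + MEC = 41.08 + 3.68x.
Set SMC = demand: 41.08 + 3.68x = 179.57 - 0.92x → x* = 30.1065.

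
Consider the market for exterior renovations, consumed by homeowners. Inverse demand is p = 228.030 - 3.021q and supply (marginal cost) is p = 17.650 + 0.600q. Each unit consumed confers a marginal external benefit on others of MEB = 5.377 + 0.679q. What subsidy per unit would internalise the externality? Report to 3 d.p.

Social marginal benefit = demand + MEB = 233.407 - 2.342q.
Set SMB = MC: 233.407 - 2.342q = 17.650 + 0.600q → q* = 73.3368.
The Pigouvian subsidy equals MEB at q*: 5.377 + 0.679×73.3368 = 55.1727.

subsidy = 55.173 per unit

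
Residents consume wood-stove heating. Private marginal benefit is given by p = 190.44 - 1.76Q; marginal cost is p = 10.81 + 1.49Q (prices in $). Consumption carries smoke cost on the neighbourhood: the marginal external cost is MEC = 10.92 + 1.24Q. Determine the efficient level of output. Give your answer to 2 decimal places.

Q* = 37.57

Social marginal benefit = demand − MEC = 179.52 - 3.00Q.
Set SMB = MC: 179.52 - 3.00Q = 10.81 + 1.49Q → Q* = 37.5746.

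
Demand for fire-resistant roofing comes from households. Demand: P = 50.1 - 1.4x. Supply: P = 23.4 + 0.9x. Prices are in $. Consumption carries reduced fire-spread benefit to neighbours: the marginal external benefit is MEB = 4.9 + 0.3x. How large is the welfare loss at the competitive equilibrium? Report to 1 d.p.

DWL = $17.6

Market equilibrium (private): 23.4 + 0.9x = 50.1 - 1.4x → x_m = 11.6087.
Social marginal benefit = demand + MEB = 55.0 - 1.1x.
Set SMB = MC: 55.0 - 1.1x = 23.4 + 0.9x → x* = 15.8000.
Height of the DWL triangle at x_m is SMB(x_m) − MC(x_m) = MEB(x_m) = 8.3826.
DWL = ½ × 4.1913 × 8.3826 = 17.5670.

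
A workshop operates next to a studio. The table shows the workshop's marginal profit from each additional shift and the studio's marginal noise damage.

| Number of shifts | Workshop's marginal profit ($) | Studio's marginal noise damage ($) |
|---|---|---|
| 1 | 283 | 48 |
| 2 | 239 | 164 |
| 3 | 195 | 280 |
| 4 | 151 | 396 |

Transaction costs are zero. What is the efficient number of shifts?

Bargaining reaches the level where marginal profit last exceeds marginal noise damage.
That holds through level 2 (239 ≥ 164) but not at 3 (195 < 280).

2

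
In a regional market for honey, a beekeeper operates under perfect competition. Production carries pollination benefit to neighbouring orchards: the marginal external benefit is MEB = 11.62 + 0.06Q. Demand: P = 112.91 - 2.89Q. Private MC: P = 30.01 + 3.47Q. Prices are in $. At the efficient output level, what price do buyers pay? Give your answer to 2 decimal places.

P = $69.55

Social marginal cost = private MC − MEB = 18.39 + 3.41Q.
Set SMC = demand: 18.39 + 3.41Q = 112.91 - 2.89Q → Q* = 15.0032.
Consumer price on the demand curve at Q*: 112.91 − 2.89×15.0032 = 69.5508.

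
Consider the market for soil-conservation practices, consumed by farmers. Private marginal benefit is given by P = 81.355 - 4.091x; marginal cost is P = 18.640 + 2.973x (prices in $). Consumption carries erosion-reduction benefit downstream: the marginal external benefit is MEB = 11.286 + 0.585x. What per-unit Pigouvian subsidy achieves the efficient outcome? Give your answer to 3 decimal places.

subsidy = $17.968 per unit

Social marginal benefit = demand + MEB = 92.641 - 3.506x.
Set SMB = MC: 92.641 - 3.506x = 18.640 + 2.973x → x* = 11.4217.
The Pigouvian subsidy equals MEB at x*: 11.286 + 0.585×11.4217 = 17.9677.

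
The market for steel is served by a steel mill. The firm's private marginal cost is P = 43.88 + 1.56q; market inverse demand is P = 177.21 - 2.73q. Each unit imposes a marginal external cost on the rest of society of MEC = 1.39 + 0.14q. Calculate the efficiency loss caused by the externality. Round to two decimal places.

Market equilibrium (private): 43.88 + 1.56q = 177.21 - 2.73q → q_m = 31.0793.
Social marginal cost = private MC + MEC = 45.27 + 1.70q.
Set SMC = demand: 45.27 + 1.70q = 177.21 - 2.73q → q* = 29.7833.
The welfare-loss triangle has base |q_m − q*| and height MEC(q_m) (the vertical gap between SMC and demand is zero at q* and MEC at q_m).
DWL = ½ × 1.2960 × 5.7411 = 3.7202.

DWL = 3.72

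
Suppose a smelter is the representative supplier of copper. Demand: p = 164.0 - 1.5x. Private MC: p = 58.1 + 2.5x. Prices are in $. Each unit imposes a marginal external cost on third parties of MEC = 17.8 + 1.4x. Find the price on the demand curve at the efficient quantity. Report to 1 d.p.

Social marginal cost = private MC + MEC = 75.9 + 3.9x.
Set SMC = demand: 75.9 + 3.9x = 164.0 - 1.5x → x* = 16.3148.
Consumer price on the demand curve at x*: 164.0 − 1.5×16.3148 = 139.5278.

P = $139.5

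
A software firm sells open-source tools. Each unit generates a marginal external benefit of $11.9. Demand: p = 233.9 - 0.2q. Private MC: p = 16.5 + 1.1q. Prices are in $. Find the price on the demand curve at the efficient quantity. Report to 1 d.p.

P = $198.6

Social marginal cost = private MC − MEB = 4.6 + 1.1q.
Set SMC = demand: 4.6 + 1.1q = 233.9 - 0.2q → q* = 176.3846.
Consumer price on the demand curve at q*: 233.9 − 0.2×176.3846 = 198.6231.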